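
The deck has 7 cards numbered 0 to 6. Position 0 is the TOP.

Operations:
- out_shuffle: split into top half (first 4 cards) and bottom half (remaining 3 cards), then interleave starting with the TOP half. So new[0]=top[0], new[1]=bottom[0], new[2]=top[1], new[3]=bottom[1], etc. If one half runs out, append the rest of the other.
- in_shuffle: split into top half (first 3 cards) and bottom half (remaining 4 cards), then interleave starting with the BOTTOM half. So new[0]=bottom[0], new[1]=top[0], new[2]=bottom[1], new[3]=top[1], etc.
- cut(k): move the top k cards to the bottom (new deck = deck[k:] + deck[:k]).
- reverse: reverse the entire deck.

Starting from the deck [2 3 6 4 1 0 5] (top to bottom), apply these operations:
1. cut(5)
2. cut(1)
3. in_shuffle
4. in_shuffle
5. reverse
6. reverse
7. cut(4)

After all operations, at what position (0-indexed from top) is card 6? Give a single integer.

After op 1 (cut(5)): [0 5 2 3 6 4 1]
After op 2 (cut(1)): [5 2 3 6 4 1 0]
After op 3 (in_shuffle): [6 5 4 2 1 3 0]
After op 4 (in_shuffle): [2 6 1 5 3 4 0]
After op 5 (reverse): [0 4 3 5 1 6 2]
After op 6 (reverse): [2 6 1 5 3 4 0]
After op 7 (cut(4)): [3 4 0 2 6 1 5]
Card 6 is at position 4.

Answer: 4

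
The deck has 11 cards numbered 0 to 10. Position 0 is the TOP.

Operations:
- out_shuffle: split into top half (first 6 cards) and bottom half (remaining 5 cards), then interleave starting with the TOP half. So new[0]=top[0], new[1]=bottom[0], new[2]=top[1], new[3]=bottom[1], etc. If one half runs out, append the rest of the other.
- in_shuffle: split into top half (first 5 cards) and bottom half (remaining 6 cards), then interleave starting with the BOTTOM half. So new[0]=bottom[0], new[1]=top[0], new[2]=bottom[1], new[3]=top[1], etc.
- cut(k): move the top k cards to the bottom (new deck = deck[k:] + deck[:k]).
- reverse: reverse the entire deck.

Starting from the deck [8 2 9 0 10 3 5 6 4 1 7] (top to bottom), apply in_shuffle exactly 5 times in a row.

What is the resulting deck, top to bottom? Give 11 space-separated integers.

Answer: 1 4 6 5 3 10 0 9 2 8 7

Derivation:
After op 1 (in_shuffle): [3 8 5 2 6 9 4 0 1 10 7]
After op 2 (in_shuffle): [9 3 4 8 0 5 1 2 10 6 7]
After op 3 (in_shuffle): [5 9 1 3 2 4 10 8 6 0 7]
After op 4 (in_shuffle): [4 5 10 9 8 1 6 3 0 2 7]
After op 5 (in_shuffle): [1 4 6 5 3 10 0 9 2 8 7]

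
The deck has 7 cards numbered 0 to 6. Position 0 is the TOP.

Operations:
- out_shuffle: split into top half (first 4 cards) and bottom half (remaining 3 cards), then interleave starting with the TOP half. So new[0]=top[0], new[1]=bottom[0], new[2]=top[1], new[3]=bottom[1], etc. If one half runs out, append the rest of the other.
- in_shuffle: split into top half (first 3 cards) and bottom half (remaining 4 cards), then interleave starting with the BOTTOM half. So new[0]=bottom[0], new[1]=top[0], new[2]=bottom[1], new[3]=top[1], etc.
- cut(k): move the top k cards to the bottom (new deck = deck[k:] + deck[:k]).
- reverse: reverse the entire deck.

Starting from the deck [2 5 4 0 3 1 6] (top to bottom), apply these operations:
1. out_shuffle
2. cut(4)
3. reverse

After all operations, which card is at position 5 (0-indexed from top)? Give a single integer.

Answer: 6

Derivation:
After op 1 (out_shuffle): [2 3 5 1 4 6 0]
After op 2 (cut(4)): [4 6 0 2 3 5 1]
After op 3 (reverse): [1 5 3 2 0 6 4]
Position 5: card 6.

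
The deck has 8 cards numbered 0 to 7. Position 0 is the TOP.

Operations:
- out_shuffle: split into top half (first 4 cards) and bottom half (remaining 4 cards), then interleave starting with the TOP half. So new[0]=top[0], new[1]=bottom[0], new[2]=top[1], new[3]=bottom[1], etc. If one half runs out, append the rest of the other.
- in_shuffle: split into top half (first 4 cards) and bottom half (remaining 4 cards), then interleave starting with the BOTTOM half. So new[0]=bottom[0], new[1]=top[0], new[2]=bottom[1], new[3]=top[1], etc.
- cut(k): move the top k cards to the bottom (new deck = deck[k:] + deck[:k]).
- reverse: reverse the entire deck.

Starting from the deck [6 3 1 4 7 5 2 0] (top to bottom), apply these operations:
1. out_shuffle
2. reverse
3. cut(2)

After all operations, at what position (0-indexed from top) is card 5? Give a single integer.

After op 1 (out_shuffle): [6 7 3 5 1 2 4 0]
After op 2 (reverse): [0 4 2 1 5 3 7 6]
After op 3 (cut(2)): [2 1 5 3 7 6 0 4]
Card 5 is at position 2.

Answer: 2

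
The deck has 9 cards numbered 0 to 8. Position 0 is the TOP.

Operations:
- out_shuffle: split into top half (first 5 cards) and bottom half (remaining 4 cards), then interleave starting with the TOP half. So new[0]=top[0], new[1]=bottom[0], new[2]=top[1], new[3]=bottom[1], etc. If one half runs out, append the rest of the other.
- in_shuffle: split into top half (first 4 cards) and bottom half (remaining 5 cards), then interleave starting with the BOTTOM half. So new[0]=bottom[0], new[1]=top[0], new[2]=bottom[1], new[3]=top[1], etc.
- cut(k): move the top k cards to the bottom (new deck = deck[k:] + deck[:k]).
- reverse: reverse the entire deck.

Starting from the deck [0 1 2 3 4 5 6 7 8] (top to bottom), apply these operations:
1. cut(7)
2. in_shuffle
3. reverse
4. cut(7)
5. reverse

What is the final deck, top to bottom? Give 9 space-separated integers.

Answer: 3 8 4 0 5 1 6 2 7

Derivation:
After op 1 (cut(7)): [7 8 0 1 2 3 4 5 6]
After op 2 (in_shuffle): [2 7 3 8 4 0 5 1 6]
After op 3 (reverse): [6 1 5 0 4 8 3 7 2]
After op 4 (cut(7)): [7 2 6 1 5 0 4 8 3]
After op 5 (reverse): [3 8 4 0 5 1 6 2 7]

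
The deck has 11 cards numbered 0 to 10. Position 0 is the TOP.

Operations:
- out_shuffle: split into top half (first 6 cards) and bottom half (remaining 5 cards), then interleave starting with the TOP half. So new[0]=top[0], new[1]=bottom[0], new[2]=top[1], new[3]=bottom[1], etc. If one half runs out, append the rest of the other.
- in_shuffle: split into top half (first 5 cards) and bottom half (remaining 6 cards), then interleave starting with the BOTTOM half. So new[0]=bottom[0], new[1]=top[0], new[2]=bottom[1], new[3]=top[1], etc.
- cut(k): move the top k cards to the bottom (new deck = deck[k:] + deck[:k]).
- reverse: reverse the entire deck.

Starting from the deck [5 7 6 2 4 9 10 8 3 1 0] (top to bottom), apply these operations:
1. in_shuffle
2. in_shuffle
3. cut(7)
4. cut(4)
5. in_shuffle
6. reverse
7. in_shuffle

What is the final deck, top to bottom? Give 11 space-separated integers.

After op 1 (in_shuffle): [9 5 10 7 8 6 3 2 1 4 0]
After op 2 (in_shuffle): [6 9 3 5 2 10 1 7 4 8 0]
After op 3 (cut(7)): [7 4 8 0 6 9 3 5 2 10 1]
After op 4 (cut(4)): [6 9 3 5 2 10 1 7 4 8 0]
After op 5 (in_shuffle): [10 6 1 9 7 3 4 5 8 2 0]
After op 6 (reverse): [0 2 8 5 4 3 7 9 1 6 10]
After op 7 (in_shuffle): [3 0 7 2 9 8 1 5 6 4 10]

Answer: 3 0 7 2 9 8 1 5 6 4 10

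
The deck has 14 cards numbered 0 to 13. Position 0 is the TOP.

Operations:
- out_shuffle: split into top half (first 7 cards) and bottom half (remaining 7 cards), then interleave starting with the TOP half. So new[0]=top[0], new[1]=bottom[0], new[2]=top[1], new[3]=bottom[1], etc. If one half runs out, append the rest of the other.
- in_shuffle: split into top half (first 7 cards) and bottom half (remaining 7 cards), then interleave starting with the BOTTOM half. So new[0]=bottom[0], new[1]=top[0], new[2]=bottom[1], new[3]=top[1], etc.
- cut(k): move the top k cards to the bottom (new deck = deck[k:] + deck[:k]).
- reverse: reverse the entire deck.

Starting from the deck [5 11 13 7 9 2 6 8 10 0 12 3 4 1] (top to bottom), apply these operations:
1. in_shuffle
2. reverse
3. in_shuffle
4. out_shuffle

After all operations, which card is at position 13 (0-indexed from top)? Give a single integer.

After op 1 (in_shuffle): [8 5 10 11 0 13 12 7 3 9 4 2 1 6]
After op 2 (reverse): [6 1 2 4 9 3 7 12 13 0 11 10 5 8]
After op 3 (in_shuffle): [12 6 13 1 0 2 11 4 10 9 5 3 8 7]
After op 4 (out_shuffle): [12 4 6 10 13 9 1 5 0 3 2 8 11 7]
Position 13: card 7.

Answer: 7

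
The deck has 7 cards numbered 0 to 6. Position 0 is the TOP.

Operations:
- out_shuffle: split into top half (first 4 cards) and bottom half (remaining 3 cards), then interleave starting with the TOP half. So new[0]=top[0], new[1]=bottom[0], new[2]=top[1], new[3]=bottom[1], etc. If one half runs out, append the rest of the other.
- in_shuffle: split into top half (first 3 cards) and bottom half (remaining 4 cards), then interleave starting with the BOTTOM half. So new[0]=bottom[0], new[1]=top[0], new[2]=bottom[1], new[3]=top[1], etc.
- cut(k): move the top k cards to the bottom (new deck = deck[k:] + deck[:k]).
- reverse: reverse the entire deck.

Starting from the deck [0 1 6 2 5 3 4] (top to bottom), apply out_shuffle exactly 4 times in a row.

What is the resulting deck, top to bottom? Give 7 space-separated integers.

After op 1 (out_shuffle): [0 5 1 3 6 4 2]
After op 2 (out_shuffle): [0 6 5 4 1 2 3]
After op 3 (out_shuffle): [0 1 6 2 5 3 4]
After op 4 (out_shuffle): [0 5 1 3 6 4 2]

Answer: 0 5 1 3 6 4 2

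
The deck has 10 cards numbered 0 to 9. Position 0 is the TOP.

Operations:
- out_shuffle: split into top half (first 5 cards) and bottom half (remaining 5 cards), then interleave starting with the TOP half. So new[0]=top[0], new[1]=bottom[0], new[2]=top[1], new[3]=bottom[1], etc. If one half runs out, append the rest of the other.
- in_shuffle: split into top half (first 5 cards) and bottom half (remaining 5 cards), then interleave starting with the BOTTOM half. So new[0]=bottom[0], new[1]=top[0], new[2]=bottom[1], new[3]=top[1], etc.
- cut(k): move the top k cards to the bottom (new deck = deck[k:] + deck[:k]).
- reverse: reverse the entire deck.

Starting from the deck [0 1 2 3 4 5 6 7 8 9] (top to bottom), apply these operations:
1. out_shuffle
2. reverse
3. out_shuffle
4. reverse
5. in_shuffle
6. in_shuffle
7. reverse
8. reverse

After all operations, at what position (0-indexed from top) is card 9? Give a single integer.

Answer: 6

Derivation:
After op 1 (out_shuffle): [0 5 1 6 2 7 3 8 4 9]
After op 2 (reverse): [9 4 8 3 7 2 6 1 5 0]
After op 3 (out_shuffle): [9 2 4 6 8 1 3 5 7 0]
After op 4 (reverse): [0 7 5 3 1 8 6 4 2 9]
After op 5 (in_shuffle): [8 0 6 7 4 5 2 3 9 1]
After op 6 (in_shuffle): [5 8 2 0 3 6 9 7 1 4]
After op 7 (reverse): [4 1 7 9 6 3 0 2 8 5]
After op 8 (reverse): [5 8 2 0 3 6 9 7 1 4]
Card 9 is at position 6.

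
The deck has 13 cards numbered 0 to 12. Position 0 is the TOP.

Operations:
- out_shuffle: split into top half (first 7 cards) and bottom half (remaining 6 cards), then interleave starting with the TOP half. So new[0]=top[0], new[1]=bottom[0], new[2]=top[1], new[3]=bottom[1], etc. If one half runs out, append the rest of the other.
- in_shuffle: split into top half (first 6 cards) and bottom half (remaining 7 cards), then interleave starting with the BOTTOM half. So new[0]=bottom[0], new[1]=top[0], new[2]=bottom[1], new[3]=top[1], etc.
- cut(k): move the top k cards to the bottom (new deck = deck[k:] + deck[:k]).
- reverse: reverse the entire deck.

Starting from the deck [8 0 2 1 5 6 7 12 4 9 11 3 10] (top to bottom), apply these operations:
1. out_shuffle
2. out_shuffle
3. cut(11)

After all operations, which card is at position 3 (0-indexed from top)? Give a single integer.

After op 1 (out_shuffle): [8 12 0 4 2 9 1 11 5 3 6 10 7]
After op 2 (out_shuffle): [8 11 12 5 0 3 4 6 2 10 9 7 1]
After op 3 (cut(11)): [7 1 8 11 12 5 0 3 4 6 2 10 9]
Position 3: card 11.

Answer: 11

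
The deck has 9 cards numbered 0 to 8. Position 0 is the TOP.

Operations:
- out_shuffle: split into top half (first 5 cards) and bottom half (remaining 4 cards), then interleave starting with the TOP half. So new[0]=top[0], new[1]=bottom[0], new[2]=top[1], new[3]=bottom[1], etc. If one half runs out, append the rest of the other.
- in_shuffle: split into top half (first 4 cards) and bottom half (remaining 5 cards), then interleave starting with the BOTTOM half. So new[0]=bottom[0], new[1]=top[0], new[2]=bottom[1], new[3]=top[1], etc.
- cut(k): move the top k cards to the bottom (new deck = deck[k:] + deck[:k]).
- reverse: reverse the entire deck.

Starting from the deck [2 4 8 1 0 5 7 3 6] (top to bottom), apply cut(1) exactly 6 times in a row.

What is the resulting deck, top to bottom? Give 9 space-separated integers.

Answer: 7 3 6 2 4 8 1 0 5

Derivation:
After op 1 (cut(1)): [4 8 1 0 5 7 3 6 2]
After op 2 (cut(1)): [8 1 0 5 7 3 6 2 4]
After op 3 (cut(1)): [1 0 5 7 3 6 2 4 8]
After op 4 (cut(1)): [0 5 7 3 6 2 4 8 1]
After op 5 (cut(1)): [5 7 3 6 2 4 8 1 0]
After op 6 (cut(1)): [7 3 6 2 4 8 1 0 5]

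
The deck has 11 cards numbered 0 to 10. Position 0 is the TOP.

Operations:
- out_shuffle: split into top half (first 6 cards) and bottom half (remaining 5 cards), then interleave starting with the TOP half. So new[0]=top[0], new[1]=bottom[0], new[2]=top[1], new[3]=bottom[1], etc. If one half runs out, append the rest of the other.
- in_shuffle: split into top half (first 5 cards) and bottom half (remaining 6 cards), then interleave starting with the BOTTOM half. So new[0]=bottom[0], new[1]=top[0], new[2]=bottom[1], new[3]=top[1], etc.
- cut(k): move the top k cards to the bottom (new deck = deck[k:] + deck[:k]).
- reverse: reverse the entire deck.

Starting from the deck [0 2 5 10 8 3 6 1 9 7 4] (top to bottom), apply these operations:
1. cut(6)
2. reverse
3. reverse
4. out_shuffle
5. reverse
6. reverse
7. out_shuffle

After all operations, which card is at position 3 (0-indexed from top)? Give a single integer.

After op 1 (cut(6)): [6 1 9 7 4 0 2 5 10 8 3]
After op 2 (reverse): [3 8 10 5 2 0 4 7 9 1 6]
After op 3 (reverse): [6 1 9 7 4 0 2 5 10 8 3]
After op 4 (out_shuffle): [6 2 1 5 9 10 7 8 4 3 0]
After op 5 (reverse): [0 3 4 8 7 10 9 5 1 2 6]
After op 6 (reverse): [6 2 1 5 9 10 7 8 4 3 0]
After op 7 (out_shuffle): [6 7 2 8 1 4 5 3 9 0 10]
Position 3: card 8.

Answer: 8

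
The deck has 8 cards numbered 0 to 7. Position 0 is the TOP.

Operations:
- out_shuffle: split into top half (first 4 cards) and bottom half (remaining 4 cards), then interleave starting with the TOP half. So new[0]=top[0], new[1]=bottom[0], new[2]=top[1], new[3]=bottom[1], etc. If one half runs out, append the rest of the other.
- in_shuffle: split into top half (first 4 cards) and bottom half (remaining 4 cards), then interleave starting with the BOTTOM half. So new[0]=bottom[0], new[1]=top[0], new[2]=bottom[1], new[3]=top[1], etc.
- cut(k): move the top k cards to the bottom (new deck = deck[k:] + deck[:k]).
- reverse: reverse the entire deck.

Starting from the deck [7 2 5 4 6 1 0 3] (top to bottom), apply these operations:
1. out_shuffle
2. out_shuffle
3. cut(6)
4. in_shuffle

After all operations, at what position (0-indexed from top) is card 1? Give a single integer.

After op 1 (out_shuffle): [7 6 2 1 5 0 4 3]
After op 2 (out_shuffle): [7 5 6 0 2 4 1 3]
After op 3 (cut(6)): [1 3 7 5 6 0 2 4]
After op 4 (in_shuffle): [6 1 0 3 2 7 4 5]
Card 1 is at position 1.

Answer: 1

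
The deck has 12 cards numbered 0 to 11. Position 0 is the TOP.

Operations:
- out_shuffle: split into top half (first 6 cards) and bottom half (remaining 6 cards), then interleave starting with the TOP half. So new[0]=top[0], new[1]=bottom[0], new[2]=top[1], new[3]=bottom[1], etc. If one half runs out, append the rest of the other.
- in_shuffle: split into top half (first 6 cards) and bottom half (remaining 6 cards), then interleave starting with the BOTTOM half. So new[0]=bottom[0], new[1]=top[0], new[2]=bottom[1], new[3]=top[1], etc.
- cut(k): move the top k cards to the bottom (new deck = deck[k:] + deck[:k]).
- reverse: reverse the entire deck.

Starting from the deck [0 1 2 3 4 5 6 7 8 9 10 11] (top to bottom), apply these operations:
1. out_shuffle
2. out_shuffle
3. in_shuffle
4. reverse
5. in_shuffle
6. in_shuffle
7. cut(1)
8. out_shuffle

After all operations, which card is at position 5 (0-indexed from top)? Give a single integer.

Answer: 3

Derivation:
After op 1 (out_shuffle): [0 6 1 7 2 8 3 9 4 10 5 11]
After op 2 (out_shuffle): [0 3 6 9 1 4 7 10 2 5 8 11]
After op 3 (in_shuffle): [7 0 10 3 2 6 5 9 8 1 11 4]
After op 4 (reverse): [4 11 1 8 9 5 6 2 3 10 0 7]
After op 5 (in_shuffle): [6 4 2 11 3 1 10 8 0 9 7 5]
After op 6 (in_shuffle): [10 6 8 4 0 2 9 11 7 3 5 1]
After op 7 (cut(1)): [6 8 4 0 2 9 11 7 3 5 1 10]
After op 8 (out_shuffle): [6 11 8 7 4 3 0 5 2 1 9 10]
Position 5: card 3.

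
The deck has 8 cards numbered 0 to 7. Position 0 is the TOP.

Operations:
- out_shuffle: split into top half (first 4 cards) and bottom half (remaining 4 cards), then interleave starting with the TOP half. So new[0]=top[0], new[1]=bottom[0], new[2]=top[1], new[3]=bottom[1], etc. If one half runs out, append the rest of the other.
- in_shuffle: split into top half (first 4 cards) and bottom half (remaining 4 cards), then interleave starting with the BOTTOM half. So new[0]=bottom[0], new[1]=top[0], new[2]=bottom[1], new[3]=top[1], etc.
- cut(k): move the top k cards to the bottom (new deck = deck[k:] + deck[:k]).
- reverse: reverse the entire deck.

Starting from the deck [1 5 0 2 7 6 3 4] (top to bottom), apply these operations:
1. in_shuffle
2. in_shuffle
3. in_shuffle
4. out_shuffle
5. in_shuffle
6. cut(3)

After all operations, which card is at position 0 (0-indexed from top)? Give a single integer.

After op 1 (in_shuffle): [7 1 6 5 3 0 4 2]
After op 2 (in_shuffle): [3 7 0 1 4 6 2 5]
After op 3 (in_shuffle): [4 3 6 7 2 0 5 1]
After op 4 (out_shuffle): [4 2 3 0 6 5 7 1]
After op 5 (in_shuffle): [6 4 5 2 7 3 1 0]
After op 6 (cut(3)): [2 7 3 1 0 6 4 5]
Position 0: card 2.

Answer: 2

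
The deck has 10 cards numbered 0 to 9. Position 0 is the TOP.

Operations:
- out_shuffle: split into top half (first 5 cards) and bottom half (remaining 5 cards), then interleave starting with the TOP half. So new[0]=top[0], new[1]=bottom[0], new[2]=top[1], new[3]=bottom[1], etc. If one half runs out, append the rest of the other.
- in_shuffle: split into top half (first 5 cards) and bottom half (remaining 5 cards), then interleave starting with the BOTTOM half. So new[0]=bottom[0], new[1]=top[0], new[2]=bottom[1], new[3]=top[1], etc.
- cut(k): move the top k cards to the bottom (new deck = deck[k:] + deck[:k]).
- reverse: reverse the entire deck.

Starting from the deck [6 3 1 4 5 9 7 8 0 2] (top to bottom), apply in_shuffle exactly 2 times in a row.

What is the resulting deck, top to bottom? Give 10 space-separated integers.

Answer: 1 9 0 6 4 7 2 3 5 8

Derivation:
After op 1 (in_shuffle): [9 6 7 3 8 1 0 4 2 5]
After op 2 (in_shuffle): [1 9 0 6 4 7 2 3 5 8]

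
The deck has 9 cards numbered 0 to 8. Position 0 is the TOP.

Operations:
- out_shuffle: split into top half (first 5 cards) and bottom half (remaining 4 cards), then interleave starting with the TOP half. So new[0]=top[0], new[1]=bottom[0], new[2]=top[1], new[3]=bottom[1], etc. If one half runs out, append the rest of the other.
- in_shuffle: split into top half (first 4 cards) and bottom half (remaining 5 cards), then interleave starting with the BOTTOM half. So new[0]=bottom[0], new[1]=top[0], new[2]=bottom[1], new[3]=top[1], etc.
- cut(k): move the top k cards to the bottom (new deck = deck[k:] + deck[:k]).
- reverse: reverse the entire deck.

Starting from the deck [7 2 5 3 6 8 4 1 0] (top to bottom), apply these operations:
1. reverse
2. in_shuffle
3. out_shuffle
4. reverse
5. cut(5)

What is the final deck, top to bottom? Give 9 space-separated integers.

Answer: 2 0 4 6 5 7 1 8 3

Derivation:
After op 1 (reverse): [0 1 4 8 6 3 5 2 7]
After op 2 (in_shuffle): [6 0 3 1 5 4 2 8 7]
After op 3 (out_shuffle): [6 4 0 2 3 8 1 7 5]
After op 4 (reverse): [5 7 1 8 3 2 0 4 6]
After op 5 (cut(5)): [2 0 4 6 5 7 1 8 3]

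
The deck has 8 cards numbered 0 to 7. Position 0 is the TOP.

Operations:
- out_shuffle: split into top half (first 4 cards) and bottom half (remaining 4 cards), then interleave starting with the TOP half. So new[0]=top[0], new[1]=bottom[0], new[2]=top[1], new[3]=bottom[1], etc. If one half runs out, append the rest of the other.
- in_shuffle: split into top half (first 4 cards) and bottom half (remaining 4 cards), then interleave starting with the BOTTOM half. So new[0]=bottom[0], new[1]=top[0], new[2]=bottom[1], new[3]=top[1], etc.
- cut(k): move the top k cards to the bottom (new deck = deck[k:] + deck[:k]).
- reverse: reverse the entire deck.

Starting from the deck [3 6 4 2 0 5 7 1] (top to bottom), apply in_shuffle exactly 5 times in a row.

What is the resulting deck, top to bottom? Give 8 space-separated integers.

After op 1 (in_shuffle): [0 3 5 6 7 4 1 2]
After op 2 (in_shuffle): [7 0 4 3 1 5 2 6]
After op 3 (in_shuffle): [1 7 5 0 2 4 6 3]
After op 4 (in_shuffle): [2 1 4 7 6 5 3 0]
After op 5 (in_shuffle): [6 2 5 1 3 4 0 7]

Answer: 6 2 5 1 3 4 0 7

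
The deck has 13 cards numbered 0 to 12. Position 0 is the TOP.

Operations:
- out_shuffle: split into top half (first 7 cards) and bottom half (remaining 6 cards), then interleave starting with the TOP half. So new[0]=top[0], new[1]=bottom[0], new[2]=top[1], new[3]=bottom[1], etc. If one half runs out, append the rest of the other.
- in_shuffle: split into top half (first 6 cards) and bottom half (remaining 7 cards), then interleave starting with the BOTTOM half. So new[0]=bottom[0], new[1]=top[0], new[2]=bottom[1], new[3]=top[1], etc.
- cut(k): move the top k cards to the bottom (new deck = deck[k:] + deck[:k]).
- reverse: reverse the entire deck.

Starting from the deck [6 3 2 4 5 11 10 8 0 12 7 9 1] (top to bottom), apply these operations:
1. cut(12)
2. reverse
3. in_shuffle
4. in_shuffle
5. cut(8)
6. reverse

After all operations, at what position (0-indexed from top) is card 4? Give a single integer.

After op 1 (cut(12)): [1 6 3 2 4 5 11 10 8 0 12 7 9]
After op 2 (reverse): [9 7 12 0 8 10 11 5 4 2 3 6 1]
After op 3 (in_shuffle): [11 9 5 7 4 12 2 0 3 8 6 10 1]
After op 4 (in_shuffle): [2 11 0 9 3 5 8 7 6 4 10 12 1]
After op 5 (cut(8)): [6 4 10 12 1 2 11 0 9 3 5 8 7]
After op 6 (reverse): [7 8 5 3 9 0 11 2 1 12 10 4 6]
Card 4 is at position 11.

Answer: 11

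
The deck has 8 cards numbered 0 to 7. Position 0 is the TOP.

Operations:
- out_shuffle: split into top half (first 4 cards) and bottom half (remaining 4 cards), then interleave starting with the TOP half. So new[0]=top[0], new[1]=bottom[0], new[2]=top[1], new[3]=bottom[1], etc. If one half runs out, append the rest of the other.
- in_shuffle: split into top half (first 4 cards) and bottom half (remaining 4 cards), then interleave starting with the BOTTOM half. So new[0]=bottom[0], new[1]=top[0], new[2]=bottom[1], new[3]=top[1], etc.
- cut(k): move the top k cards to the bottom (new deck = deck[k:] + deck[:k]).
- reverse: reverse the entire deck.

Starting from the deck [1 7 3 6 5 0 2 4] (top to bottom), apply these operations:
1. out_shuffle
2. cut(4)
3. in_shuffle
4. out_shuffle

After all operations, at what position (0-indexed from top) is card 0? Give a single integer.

After op 1 (out_shuffle): [1 5 7 0 3 2 6 4]
After op 2 (cut(4)): [3 2 6 4 1 5 7 0]
After op 3 (in_shuffle): [1 3 5 2 7 6 0 4]
After op 4 (out_shuffle): [1 7 3 6 5 0 2 4]
Card 0 is at position 5.

Answer: 5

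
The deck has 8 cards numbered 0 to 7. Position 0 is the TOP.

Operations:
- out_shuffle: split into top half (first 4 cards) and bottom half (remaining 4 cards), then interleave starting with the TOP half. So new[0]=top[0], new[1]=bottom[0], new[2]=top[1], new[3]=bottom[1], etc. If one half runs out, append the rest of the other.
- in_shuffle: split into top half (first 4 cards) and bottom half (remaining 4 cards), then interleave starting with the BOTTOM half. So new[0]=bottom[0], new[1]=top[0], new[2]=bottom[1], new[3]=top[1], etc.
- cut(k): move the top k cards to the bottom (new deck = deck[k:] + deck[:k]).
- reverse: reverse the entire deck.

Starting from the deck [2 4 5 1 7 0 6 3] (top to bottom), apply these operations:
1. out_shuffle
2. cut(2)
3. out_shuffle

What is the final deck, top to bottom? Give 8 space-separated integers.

After op 1 (out_shuffle): [2 7 4 0 5 6 1 3]
After op 2 (cut(2)): [4 0 5 6 1 3 2 7]
After op 3 (out_shuffle): [4 1 0 3 5 2 6 7]

Answer: 4 1 0 3 5 2 6 7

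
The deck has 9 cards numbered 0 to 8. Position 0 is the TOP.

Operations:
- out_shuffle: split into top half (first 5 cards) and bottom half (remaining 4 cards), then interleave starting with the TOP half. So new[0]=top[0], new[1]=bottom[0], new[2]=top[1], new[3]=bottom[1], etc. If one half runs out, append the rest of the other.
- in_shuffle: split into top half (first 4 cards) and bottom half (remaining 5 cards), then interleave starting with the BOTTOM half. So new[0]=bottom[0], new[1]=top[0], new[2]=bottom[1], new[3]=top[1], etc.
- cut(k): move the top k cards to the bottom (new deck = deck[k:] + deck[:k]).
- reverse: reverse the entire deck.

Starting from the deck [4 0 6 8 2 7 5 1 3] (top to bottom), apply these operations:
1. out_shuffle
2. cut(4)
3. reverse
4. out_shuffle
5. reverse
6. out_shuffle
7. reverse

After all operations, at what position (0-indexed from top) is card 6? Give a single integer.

After op 1 (out_shuffle): [4 7 0 5 6 1 8 3 2]
After op 2 (cut(4)): [6 1 8 3 2 4 7 0 5]
After op 3 (reverse): [5 0 7 4 2 3 8 1 6]
After op 4 (out_shuffle): [5 3 0 8 7 1 4 6 2]
After op 5 (reverse): [2 6 4 1 7 8 0 3 5]
After op 6 (out_shuffle): [2 8 6 0 4 3 1 5 7]
After op 7 (reverse): [7 5 1 3 4 0 6 8 2]
Card 6 is at position 6.

Answer: 6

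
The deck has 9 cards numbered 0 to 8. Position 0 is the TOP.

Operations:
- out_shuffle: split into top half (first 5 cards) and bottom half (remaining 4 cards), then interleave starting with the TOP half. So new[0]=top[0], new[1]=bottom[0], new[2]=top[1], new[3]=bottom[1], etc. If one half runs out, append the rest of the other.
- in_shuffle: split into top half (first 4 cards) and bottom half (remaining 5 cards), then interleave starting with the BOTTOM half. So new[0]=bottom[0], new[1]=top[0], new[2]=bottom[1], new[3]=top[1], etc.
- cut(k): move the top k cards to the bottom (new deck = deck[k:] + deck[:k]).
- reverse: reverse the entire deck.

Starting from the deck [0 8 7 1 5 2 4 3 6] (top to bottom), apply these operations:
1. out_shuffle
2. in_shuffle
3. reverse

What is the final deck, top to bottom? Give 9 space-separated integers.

After op 1 (out_shuffle): [0 2 8 4 7 3 1 6 5]
After op 2 (in_shuffle): [7 0 3 2 1 8 6 4 5]
After op 3 (reverse): [5 4 6 8 1 2 3 0 7]

Answer: 5 4 6 8 1 2 3 0 7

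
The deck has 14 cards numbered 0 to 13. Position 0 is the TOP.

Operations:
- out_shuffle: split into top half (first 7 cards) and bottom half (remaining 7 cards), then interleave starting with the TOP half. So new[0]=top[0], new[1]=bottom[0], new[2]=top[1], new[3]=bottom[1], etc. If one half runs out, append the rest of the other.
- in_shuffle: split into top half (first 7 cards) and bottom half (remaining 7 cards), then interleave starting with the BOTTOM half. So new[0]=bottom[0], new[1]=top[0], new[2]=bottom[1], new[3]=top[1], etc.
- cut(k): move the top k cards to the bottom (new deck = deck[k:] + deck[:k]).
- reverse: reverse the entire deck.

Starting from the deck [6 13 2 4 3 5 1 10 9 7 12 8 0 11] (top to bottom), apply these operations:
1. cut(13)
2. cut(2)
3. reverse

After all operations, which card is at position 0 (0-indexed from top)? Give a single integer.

After op 1 (cut(13)): [11 6 13 2 4 3 5 1 10 9 7 12 8 0]
After op 2 (cut(2)): [13 2 4 3 5 1 10 9 7 12 8 0 11 6]
After op 3 (reverse): [6 11 0 8 12 7 9 10 1 5 3 4 2 13]
Position 0: card 6.

Answer: 6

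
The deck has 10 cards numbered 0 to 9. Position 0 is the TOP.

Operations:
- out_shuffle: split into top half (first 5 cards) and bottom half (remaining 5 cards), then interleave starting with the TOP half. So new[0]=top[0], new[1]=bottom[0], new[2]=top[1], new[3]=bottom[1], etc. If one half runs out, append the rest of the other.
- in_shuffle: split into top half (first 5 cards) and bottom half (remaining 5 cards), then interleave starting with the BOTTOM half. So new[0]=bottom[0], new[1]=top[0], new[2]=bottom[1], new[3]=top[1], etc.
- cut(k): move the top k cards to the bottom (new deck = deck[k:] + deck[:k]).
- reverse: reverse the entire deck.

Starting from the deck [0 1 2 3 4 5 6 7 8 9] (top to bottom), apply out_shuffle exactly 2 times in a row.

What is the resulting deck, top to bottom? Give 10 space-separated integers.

After op 1 (out_shuffle): [0 5 1 6 2 7 3 8 4 9]
After op 2 (out_shuffle): [0 7 5 3 1 8 6 4 2 9]

Answer: 0 7 5 3 1 8 6 4 2 9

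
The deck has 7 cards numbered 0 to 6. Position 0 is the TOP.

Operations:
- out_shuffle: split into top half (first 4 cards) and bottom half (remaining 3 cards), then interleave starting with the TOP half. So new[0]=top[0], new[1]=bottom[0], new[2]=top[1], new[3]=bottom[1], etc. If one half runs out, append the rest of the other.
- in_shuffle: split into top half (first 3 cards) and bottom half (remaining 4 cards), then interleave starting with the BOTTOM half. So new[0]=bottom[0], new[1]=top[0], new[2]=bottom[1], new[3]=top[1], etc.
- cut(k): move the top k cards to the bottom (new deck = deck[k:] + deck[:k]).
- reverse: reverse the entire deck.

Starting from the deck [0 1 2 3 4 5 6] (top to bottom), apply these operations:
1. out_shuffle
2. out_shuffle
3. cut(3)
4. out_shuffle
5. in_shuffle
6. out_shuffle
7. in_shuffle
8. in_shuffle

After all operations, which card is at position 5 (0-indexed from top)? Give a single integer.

After op 1 (out_shuffle): [0 4 1 5 2 6 3]
After op 2 (out_shuffle): [0 2 4 6 1 3 5]
After op 3 (cut(3)): [6 1 3 5 0 2 4]
After op 4 (out_shuffle): [6 0 1 2 3 4 5]
After op 5 (in_shuffle): [2 6 3 0 4 1 5]
After op 6 (out_shuffle): [2 4 6 1 3 5 0]
After op 7 (in_shuffle): [1 2 3 4 5 6 0]
After op 8 (in_shuffle): [4 1 5 2 6 3 0]
Position 5: card 3.

Answer: 3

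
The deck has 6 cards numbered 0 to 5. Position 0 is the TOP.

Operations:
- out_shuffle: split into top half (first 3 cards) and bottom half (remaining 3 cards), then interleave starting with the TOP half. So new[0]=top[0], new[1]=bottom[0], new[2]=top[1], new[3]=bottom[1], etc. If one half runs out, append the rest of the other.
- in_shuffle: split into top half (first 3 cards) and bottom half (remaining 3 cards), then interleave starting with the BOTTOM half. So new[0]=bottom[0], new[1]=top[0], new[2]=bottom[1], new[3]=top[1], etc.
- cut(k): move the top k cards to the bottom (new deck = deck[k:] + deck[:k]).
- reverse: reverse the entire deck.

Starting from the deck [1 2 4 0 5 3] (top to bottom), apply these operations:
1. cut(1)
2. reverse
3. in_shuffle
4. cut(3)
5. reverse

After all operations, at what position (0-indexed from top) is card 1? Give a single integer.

After op 1 (cut(1)): [2 4 0 5 3 1]
After op 2 (reverse): [1 3 5 0 4 2]
After op 3 (in_shuffle): [0 1 4 3 2 5]
After op 4 (cut(3)): [3 2 5 0 1 4]
After op 5 (reverse): [4 1 0 5 2 3]
Card 1 is at position 1.

Answer: 1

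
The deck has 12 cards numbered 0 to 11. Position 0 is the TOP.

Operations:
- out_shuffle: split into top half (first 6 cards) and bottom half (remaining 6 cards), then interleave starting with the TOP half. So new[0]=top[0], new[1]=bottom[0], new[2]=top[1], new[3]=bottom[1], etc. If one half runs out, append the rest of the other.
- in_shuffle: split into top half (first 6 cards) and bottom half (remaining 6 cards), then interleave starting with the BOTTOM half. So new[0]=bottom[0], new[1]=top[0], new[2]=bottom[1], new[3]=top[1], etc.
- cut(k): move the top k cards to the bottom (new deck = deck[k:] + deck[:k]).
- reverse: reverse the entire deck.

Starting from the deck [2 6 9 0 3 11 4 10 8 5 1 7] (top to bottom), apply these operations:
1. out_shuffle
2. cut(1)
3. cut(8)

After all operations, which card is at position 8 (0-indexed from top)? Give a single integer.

Answer: 8

Derivation:
After op 1 (out_shuffle): [2 4 6 10 9 8 0 5 3 1 11 7]
After op 2 (cut(1)): [4 6 10 9 8 0 5 3 1 11 7 2]
After op 3 (cut(8)): [1 11 7 2 4 6 10 9 8 0 5 3]
Position 8: card 8.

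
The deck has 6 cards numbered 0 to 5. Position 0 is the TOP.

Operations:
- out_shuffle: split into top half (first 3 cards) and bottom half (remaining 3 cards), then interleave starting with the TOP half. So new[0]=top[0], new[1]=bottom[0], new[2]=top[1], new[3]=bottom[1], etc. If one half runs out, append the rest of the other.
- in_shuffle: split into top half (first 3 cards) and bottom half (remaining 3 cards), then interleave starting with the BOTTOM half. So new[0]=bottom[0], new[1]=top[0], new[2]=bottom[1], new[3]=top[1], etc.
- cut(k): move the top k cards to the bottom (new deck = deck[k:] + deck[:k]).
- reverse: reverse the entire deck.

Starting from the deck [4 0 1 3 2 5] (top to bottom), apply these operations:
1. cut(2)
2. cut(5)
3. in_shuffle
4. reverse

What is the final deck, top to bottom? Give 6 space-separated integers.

Answer: 3 4 1 5 0 2

Derivation:
After op 1 (cut(2)): [1 3 2 5 4 0]
After op 2 (cut(5)): [0 1 3 2 5 4]
After op 3 (in_shuffle): [2 0 5 1 4 3]
After op 4 (reverse): [3 4 1 5 0 2]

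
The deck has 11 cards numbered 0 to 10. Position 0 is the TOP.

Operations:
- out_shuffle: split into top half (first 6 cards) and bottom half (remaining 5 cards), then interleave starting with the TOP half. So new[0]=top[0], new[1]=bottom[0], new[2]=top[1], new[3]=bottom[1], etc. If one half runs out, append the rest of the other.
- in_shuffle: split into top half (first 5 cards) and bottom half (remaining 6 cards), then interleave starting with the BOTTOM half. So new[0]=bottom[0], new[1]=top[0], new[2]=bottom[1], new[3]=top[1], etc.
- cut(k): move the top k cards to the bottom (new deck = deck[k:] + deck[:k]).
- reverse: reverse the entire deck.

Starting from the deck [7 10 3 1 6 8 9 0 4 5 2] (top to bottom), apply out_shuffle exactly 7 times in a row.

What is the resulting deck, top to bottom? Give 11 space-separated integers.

After op 1 (out_shuffle): [7 9 10 0 3 4 1 5 6 2 8]
After op 2 (out_shuffle): [7 1 9 5 10 6 0 2 3 8 4]
After op 3 (out_shuffle): [7 0 1 2 9 3 5 8 10 4 6]
After op 4 (out_shuffle): [7 5 0 8 1 10 2 4 9 6 3]
After op 5 (out_shuffle): [7 2 5 4 0 9 8 6 1 3 10]
After op 6 (out_shuffle): [7 8 2 6 5 1 4 3 0 10 9]
After op 7 (out_shuffle): [7 4 8 3 2 0 6 10 5 9 1]

Answer: 7 4 8 3 2 0 6 10 5 9 1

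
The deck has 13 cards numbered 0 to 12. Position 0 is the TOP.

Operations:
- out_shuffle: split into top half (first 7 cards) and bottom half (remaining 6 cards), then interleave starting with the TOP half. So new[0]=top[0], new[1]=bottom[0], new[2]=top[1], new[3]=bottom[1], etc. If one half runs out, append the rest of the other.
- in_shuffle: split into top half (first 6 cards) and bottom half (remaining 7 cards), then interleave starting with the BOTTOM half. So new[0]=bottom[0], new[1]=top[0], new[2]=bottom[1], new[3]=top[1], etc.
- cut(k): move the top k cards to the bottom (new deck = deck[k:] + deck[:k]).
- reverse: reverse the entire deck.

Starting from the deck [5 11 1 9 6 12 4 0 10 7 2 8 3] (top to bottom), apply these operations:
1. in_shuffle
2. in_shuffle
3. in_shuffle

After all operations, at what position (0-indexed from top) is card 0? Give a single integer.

Answer: 11

Derivation:
After op 1 (in_shuffle): [4 5 0 11 10 1 7 9 2 6 8 12 3]
After op 2 (in_shuffle): [7 4 9 5 2 0 6 11 8 10 12 1 3]
After op 3 (in_shuffle): [6 7 11 4 8 9 10 5 12 2 1 0 3]
Card 0 is at position 11.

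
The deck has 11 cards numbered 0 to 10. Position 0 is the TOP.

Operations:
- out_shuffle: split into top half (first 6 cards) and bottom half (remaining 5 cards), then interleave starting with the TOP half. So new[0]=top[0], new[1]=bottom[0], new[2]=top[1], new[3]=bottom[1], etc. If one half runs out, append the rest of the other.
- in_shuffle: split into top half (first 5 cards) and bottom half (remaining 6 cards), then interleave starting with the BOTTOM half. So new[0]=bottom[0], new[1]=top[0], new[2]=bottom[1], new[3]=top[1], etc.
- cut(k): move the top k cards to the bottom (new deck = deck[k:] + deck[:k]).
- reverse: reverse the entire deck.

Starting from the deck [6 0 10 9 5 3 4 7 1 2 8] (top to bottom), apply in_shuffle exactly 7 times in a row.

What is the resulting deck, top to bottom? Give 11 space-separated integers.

Answer: 7 5 0 2 4 9 6 1 3 10 8

Derivation:
After op 1 (in_shuffle): [3 6 4 0 7 10 1 9 2 5 8]
After op 2 (in_shuffle): [10 3 1 6 9 4 2 0 5 7 8]
After op 3 (in_shuffle): [4 10 2 3 0 1 5 6 7 9 8]
After op 4 (in_shuffle): [1 4 5 10 6 2 7 3 9 0 8]
After op 5 (in_shuffle): [2 1 7 4 3 5 9 10 0 6 8]
After op 6 (in_shuffle): [5 2 9 1 10 7 0 4 6 3 8]
After op 7 (in_shuffle): [7 5 0 2 4 9 6 1 3 10 8]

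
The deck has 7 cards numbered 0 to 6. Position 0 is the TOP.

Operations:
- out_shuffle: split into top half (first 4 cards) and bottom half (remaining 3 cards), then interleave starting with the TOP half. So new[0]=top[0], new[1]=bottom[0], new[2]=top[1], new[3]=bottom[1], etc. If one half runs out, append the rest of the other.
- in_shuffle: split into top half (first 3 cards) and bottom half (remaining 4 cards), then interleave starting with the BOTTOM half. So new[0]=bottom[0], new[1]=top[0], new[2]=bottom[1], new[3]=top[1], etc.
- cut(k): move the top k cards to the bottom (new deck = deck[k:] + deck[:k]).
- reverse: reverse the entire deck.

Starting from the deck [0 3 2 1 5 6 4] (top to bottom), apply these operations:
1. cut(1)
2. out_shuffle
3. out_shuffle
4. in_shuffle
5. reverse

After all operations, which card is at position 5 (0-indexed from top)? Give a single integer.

Answer: 3

Derivation:
After op 1 (cut(1)): [3 2 1 5 6 4 0]
After op 2 (out_shuffle): [3 6 2 4 1 0 5]
After op 3 (out_shuffle): [3 1 6 0 2 5 4]
After op 4 (in_shuffle): [0 3 2 1 5 6 4]
After op 5 (reverse): [4 6 5 1 2 3 0]
Position 5: card 3.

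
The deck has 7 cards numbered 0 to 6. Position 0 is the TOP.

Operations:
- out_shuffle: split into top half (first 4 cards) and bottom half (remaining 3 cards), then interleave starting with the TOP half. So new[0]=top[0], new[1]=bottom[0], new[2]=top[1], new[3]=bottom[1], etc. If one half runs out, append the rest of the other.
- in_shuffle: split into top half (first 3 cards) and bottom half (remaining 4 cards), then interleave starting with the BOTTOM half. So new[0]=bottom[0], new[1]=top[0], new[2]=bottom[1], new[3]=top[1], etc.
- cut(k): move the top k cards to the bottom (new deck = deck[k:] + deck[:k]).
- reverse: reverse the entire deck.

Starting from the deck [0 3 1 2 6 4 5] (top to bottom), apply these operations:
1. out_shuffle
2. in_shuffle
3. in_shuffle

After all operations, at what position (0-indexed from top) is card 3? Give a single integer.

Answer: 4

Derivation:
After op 1 (out_shuffle): [0 6 3 4 1 5 2]
After op 2 (in_shuffle): [4 0 1 6 5 3 2]
After op 3 (in_shuffle): [6 4 5 0 3 1 2]
Card 3 is at position 4.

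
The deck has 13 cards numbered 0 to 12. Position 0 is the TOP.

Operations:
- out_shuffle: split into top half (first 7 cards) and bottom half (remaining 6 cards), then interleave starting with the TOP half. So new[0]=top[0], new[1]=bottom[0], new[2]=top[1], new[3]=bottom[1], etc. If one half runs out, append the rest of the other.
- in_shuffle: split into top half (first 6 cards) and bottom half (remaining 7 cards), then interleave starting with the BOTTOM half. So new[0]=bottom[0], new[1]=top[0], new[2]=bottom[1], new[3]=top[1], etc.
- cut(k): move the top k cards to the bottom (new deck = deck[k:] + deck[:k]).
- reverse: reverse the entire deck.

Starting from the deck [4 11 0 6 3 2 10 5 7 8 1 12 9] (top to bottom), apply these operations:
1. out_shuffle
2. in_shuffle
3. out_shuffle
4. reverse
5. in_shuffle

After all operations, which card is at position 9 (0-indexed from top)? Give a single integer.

After op 1 (out_shuffle): [4 5 11 7 0 8 6 1 3 12 2 9 10]
After op 2 (in_shuffle): [6 4 1 5 3 11 12 7 2 0 9 8 10]
After op 3 (out_shuffle): [6 7 4 2 1 0 5 9 3 8 11 10 12]
After op 4 (reverse): [12 10 11 8 3 9 5 0 1 2 4 7 6]
After op 5 (in_shuffle): [5 12 0 10 1 11 2 8 4 3 7 9 6]
Position 9: card 3.

Answer: 3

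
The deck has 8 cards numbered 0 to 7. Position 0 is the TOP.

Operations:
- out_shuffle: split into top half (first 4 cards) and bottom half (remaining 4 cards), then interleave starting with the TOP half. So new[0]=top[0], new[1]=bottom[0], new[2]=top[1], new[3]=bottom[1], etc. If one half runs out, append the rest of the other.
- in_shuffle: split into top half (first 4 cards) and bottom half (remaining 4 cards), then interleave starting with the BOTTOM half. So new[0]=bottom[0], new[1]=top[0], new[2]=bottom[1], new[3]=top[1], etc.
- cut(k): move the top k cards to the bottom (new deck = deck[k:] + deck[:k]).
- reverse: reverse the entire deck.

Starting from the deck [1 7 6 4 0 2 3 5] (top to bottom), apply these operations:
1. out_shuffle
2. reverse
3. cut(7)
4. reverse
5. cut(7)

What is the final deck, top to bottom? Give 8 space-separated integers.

After op 1 (out_shuffle): [1 0 7 2 6 3 4 5]
After op 2 (reverse): [5 4 3 6 2 7 0 1]
After op 3 (cut(7)): [1 5 4 3 6 2 7 0]
After op 4 (reverse): [0 7 2 6 3 4 5 1]
After op 5 (cut(7)): [1 0 7 2 6 3 4 5]

Answer: 1 0 7 2 6 3 4 5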